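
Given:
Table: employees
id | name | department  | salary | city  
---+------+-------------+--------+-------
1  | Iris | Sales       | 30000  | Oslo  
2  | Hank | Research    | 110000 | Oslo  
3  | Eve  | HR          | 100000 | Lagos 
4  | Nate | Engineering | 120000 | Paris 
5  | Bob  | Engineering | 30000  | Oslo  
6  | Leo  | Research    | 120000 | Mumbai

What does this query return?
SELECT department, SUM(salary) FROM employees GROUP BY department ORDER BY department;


Summing salary within each department:
  Engineering: 120000 + 30000 = 150000
  HR: 100000 = 100000
  Research: 110000 + 120000 = 230000
  Sales: 30000 = 30000


4 groups:
Engineering, 150000
HR, 100000
Research, 230000
Sales, 30000


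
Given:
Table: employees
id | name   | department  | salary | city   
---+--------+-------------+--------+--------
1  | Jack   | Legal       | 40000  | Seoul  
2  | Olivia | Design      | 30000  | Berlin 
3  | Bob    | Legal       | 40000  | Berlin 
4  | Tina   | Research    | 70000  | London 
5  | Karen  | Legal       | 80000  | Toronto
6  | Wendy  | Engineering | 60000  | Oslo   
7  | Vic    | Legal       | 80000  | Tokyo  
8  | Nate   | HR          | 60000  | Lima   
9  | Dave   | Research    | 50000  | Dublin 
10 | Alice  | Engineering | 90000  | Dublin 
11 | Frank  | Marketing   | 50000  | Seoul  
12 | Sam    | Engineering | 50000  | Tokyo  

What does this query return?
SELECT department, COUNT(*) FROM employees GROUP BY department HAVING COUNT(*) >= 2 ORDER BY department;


Groups with count >= 2:
  Engineering: 3 -> PASS
  Legal: 4 -> PASS
  Research: 2 -> PASS
  Design: 1 -> filtered out
  HR: 1 -> filtered out
  Marketing: 1 -> filtered out


3 groups:
Engineering, 3
Legal, 4
Research, 2


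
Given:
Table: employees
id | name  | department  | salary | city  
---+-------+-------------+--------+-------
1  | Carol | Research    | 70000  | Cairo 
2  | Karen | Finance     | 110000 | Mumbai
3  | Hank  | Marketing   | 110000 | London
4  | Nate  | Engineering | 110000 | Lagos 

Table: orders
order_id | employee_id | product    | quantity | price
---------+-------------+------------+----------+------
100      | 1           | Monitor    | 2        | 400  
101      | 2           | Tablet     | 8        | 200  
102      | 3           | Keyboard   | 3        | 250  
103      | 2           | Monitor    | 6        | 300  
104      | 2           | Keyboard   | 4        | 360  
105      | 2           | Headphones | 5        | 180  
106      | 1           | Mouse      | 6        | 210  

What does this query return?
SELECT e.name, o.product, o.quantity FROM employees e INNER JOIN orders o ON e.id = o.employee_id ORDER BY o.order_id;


Joining employees.id = orders.employee_id:
  employee Carol (id=1) -> order Monitor
  employee Karen (id=2) -> order Tablet
  employee Hank (id=3) -> order Keyboard
  employee Karen (id=2) -> order Monitor
  employee Karen (id=2) -> order Keyboard
  employee Karen (id=2) -> order Headphones
  employee Carol (id=1) -> order Mouse


7 rows:
Carol, Monitor, 2
Karen, Tablet, 8
Hank, Keyboard, 3
Karen, Monitor, 6
Karen, Keyboard, 4
Karen, Headphones, 5
Carol, Mouse, 6


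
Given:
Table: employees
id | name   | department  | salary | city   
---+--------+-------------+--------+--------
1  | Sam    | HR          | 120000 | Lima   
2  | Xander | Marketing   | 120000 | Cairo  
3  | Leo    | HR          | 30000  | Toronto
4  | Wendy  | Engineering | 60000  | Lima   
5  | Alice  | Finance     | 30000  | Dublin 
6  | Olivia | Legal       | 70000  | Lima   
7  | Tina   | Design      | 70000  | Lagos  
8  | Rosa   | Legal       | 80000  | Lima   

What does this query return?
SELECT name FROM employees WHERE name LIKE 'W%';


LIKE 'W%' matches names starting with 'W'
Matching: 1

1 rows:
Wendy


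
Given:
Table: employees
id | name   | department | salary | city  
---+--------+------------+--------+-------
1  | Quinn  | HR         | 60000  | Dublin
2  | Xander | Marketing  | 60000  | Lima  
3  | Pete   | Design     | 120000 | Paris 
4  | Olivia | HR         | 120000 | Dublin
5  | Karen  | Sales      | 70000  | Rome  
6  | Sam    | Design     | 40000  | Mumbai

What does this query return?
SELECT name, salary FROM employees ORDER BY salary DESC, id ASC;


Sorting by salary DESC, then id ASC for ties

6 rows:
Pete, 120000
Olivia, 120000
Karen, 70000
Quinn, 60000
Xander, 60000
Sam, 40000


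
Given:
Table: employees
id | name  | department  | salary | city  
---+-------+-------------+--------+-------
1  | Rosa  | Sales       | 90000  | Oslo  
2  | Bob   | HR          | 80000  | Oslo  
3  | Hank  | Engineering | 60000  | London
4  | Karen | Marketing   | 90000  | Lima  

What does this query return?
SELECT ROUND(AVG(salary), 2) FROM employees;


SUM(salary) = 320000
COUNT = 4
ROUND(AVG, 2) = ROUND(320000 / 4, 2) = 80000.0

80000.0


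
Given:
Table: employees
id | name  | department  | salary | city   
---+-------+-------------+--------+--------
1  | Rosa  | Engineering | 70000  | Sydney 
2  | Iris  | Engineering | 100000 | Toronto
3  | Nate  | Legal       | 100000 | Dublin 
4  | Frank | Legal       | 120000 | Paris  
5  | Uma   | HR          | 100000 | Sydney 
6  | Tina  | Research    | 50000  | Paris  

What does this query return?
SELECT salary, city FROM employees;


Projecting columns: salary, city

6 rows:
70000, Sydney
100000, Toronto
100000, Dublin
120000, Paris
100000, Sydney
50000, Paris


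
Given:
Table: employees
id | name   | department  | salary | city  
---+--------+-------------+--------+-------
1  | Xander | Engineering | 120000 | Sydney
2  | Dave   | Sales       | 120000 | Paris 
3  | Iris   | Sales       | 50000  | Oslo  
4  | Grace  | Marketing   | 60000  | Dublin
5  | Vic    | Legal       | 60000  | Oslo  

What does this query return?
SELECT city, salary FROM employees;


Projecting columns: city, salary

5 rows:
Sydney, 120000
Paris, 120000
Oslo, 50000
Dublin, 60000
Oslo, 60000


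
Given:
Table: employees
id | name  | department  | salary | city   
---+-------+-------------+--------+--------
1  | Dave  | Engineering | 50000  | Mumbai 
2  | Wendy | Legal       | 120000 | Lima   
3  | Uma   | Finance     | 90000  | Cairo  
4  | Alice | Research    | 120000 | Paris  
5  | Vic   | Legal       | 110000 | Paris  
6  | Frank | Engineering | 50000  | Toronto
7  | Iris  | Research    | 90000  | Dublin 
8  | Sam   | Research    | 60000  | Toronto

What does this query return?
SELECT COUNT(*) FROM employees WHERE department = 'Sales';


Counting rows where department = 'Sales'


0


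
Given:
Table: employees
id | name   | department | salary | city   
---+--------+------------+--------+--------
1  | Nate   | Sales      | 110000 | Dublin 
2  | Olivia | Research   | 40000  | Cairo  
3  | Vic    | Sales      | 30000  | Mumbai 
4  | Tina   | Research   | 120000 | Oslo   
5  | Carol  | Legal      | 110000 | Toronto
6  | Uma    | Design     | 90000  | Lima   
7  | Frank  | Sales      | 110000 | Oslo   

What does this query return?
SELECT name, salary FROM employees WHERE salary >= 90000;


Filtering: salary >= 90000
Matching: 5 rows

5 rows:
Nate, 110000
Tina, 120000
Carol, 110000
Uma, 90000
Frank, 110000


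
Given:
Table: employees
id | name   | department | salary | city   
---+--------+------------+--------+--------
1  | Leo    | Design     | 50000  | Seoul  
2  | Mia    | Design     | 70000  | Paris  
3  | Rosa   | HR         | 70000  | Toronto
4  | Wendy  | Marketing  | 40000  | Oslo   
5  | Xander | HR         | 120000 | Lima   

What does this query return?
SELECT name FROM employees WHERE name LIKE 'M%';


LIKE 'M%' matches names starting with 'M'
Matching: 1

1 rows:
Mia


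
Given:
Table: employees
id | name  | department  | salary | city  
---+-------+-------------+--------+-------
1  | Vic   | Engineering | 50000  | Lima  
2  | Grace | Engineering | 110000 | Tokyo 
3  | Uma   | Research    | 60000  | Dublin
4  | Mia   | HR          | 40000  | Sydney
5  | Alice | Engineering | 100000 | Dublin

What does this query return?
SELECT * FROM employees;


SELECT * returns all 5 rows with all columns

5 rows:
1, Vic, Engineering, 50000, Lima
2, Grace, Engineering, 110000, Tokyo
3, Uma, Research, 60000, Dublin
4, Mia, HR, 40000, Sydney
5, Alice, Engineering, 100000, Dublin


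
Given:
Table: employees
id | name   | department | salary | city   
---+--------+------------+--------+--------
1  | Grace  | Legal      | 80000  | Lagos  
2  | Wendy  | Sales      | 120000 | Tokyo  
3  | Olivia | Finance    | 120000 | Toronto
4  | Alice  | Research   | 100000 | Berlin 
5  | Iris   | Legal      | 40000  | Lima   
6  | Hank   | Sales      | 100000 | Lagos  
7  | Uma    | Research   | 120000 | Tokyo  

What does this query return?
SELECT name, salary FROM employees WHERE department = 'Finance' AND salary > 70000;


Filtering: department = 'Finance' AND salary > 70000
Matching: 1 rows

1 rows:
Olivia, 120000


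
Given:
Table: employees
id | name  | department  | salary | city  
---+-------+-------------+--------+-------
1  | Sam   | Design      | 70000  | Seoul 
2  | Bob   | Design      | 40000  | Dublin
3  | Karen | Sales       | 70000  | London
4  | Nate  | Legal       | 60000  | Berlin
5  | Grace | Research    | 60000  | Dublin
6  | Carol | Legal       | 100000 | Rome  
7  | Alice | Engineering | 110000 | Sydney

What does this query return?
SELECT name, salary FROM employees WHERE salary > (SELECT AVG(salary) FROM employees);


Subquery: AVG(salary) = 72857.14
Filtering: salary > 72857.14
  Carol (100000) -> MATCH
  Alice (110000) -> MATCH


2 rows:
Carol, 100000
Alice, 110000


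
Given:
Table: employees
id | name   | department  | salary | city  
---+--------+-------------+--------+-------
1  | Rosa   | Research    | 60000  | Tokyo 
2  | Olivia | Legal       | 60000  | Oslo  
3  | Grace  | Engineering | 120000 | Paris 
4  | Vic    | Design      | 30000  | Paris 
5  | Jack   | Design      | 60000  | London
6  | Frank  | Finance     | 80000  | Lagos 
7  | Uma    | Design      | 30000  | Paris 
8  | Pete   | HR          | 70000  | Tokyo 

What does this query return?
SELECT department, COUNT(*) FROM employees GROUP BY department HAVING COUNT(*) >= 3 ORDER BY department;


Groups with count >= 3:
  Design: 3 -> PASS
  Engineering: 1 -> filtered out
  Finance: 1 -> filtered out
  HR: 1 -> filtered out
  Legal: 1 -> filtered out
  Research: 1 -> filtered out


1 groups:
Design, 3


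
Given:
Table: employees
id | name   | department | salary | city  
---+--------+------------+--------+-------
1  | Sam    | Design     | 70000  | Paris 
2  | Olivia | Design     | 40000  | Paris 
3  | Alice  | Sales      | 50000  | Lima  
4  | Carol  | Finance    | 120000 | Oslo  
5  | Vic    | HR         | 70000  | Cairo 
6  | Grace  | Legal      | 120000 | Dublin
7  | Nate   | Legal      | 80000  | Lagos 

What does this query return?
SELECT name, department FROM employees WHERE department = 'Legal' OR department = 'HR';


Filtering: department = 'Legal' OR 'HR'
Matching: 3 rows

3 rows:
Vic, HR
Grace, Legal
Nate, Legal


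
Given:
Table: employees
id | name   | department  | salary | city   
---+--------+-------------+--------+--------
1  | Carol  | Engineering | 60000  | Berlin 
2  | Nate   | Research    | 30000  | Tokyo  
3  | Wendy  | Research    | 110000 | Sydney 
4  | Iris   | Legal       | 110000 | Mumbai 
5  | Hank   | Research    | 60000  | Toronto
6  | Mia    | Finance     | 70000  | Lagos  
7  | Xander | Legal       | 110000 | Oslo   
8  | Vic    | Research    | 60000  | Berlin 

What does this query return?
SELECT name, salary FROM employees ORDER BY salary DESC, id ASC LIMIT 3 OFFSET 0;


Sort by salary DESC (id ASC tiebreak), then skip 0 and take 3
Rows 1 through 3

3 rows:
Wendy, 110000
Iris, 110000
Xander, 110000


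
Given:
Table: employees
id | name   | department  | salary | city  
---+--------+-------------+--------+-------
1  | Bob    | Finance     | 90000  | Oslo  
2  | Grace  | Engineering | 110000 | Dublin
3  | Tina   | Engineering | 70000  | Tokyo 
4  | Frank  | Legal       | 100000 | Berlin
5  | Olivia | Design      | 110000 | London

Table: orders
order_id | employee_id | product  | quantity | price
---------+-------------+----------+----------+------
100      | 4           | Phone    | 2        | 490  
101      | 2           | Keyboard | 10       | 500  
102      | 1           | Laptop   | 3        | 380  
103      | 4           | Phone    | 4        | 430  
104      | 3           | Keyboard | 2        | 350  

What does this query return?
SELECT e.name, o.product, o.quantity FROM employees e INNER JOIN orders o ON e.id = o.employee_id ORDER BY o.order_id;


Joining employees.id = orders.employee_id:
  employee Frank (id=4) -> order Phone
  employee Grace (id=2) -> order Keyboard
  employee Bob (id=1) -> order Laptop
  employee Frank (id=4) -> order Phone
  employee Tina (id=3) -> order Keyboard


5 rows:
Frank, Phone, 2
Grace, Keyboard, 10
Bob, Laptop, 3
Frank, Phone, 4
Tina, Keyboard, 2


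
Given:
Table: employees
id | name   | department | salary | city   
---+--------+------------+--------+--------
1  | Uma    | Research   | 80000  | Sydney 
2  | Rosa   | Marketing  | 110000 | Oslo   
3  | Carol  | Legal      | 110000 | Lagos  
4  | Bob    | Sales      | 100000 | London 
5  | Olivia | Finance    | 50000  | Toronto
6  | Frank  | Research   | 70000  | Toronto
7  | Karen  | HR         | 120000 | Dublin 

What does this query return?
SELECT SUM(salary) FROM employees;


SUM(salary) = 80000 + 110000 + 110000 + 100000 + 50000 + 70000 + 120000 = 640000

640000


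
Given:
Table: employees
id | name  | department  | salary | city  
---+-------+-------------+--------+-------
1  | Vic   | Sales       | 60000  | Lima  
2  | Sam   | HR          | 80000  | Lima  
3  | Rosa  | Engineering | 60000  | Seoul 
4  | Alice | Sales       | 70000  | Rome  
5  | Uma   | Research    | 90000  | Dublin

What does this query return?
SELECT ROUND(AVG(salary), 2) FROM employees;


SUM(salary) = 360000
COUNT = 5
ROUND(AVG, 2) = ROUND(360000 / 5, 2) = 72000.0

72000.0


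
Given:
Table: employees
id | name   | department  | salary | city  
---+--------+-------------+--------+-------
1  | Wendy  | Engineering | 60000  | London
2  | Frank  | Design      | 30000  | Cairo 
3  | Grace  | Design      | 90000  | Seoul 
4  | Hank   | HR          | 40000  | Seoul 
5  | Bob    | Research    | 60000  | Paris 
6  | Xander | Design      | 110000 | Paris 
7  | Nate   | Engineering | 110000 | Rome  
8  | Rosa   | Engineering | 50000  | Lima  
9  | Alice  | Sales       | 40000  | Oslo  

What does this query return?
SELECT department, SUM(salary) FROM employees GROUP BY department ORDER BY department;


Summing salary within each department:
  Design: 30000 + 90000 + 110000 = 230000
  Engineering: 60000 + 110000 + 50000 = 220000
  HR: 40000 = 40000
  Research: 60000 = 60000
  Sales: 40000 = 40000


5 groups:
Design, 230000
Engineering, 220000
HR, 40000
Research, 60000
Sales, 40000


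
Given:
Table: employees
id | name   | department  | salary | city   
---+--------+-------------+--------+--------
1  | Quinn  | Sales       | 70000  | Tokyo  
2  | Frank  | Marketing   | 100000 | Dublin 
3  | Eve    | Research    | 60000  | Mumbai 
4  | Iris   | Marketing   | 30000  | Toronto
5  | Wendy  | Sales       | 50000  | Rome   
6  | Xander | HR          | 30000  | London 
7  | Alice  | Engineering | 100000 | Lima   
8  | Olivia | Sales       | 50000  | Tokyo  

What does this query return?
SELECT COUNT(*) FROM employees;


COUNT(*) counts all rows

8


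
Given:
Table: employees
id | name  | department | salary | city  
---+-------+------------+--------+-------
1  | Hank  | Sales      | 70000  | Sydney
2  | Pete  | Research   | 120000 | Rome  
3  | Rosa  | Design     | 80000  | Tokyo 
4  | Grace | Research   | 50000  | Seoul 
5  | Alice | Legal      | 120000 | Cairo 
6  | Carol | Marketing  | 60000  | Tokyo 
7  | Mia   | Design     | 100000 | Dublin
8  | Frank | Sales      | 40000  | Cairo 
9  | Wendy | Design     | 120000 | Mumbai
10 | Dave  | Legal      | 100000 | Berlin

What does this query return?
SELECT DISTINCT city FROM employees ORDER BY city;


All 'city' values (row order): Sydney, Rome, Tokyo, Seoul, Cairo, Tokyo, Dublin, Cairo, Mumbai, Berlin
Removing duplicates leaves 8 unique value(s).

8 values:
Berlin
Cairo
Dublin
Mumbai
Rome
Seoul
Sydney
Tokyo


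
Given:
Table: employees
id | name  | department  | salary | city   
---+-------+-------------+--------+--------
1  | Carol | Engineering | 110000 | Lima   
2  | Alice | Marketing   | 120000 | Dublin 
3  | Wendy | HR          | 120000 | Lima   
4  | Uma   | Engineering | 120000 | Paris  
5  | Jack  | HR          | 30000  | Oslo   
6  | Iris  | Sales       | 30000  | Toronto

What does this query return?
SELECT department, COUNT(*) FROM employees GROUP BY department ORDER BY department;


Assigning each row to its department group:
  Carol -> Engineering
  Alice -> Marketing
  Wendy -> HR
  Uma -> Engineering
  Jack -> HR
  Iris -> Sales


4 groups:
Engineering, 2
HR, 2
Marketing, 1
Sales, 1


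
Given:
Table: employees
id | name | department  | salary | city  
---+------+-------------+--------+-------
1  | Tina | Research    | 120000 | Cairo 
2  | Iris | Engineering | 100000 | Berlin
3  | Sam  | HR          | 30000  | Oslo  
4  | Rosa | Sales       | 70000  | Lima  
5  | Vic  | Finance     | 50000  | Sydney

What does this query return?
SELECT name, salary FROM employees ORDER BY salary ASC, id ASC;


Sorting by salary ASC, then id ASC for ties

5 rows:
Sam, 30000
Vic, 50000
Rosa, 70000
Iris, 100000
Tina, 120000


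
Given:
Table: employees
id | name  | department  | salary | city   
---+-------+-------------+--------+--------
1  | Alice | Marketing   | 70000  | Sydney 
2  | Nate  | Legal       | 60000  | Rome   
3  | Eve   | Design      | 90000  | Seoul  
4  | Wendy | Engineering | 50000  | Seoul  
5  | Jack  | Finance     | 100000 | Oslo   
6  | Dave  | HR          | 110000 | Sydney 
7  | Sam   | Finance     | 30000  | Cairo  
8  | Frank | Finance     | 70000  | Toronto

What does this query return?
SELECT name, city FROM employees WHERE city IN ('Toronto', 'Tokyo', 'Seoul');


Filtering: city IN ('Toronto', 'Tokyo', 'Seoul')
Matching: 3 rows

3 rows:
Eve, Seoul
Wendy, Seoul
Frank, Toronto


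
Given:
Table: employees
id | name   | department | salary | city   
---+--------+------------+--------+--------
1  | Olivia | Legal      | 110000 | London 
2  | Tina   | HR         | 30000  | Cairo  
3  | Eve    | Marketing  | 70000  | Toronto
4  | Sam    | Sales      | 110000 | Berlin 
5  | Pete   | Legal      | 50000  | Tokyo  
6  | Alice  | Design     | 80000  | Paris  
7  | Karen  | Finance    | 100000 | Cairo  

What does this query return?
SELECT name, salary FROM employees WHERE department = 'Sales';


Filtering: department = 'Sales'
Matching rows: 1

1 rows:
Sam, 110000


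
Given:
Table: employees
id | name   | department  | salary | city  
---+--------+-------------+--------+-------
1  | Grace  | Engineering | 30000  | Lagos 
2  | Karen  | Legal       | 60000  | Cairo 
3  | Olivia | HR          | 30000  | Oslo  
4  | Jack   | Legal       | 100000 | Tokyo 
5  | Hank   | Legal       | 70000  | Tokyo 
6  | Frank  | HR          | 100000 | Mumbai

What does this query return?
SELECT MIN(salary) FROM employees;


Salaries: 30000, 60000, 30000, 100000, 70000, 100000
MIN = 30000

30000


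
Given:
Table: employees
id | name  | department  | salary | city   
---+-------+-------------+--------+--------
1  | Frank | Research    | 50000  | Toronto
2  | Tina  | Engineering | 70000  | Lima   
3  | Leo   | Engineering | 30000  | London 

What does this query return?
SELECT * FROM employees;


SELECT * returns all 3 rows with all columns

3 rows:
1, Frank, Research, 50000, Toronto
2, Tina, Engineering, 70000, Lima
3, Leo, Engineering, 30000, London


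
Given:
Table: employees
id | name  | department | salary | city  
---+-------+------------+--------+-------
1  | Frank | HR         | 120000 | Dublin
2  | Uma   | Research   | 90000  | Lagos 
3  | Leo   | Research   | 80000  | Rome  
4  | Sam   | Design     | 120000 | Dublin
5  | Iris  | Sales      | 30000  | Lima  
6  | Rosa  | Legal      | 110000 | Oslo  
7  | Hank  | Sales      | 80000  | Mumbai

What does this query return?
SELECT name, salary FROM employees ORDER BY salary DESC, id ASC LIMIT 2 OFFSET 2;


Sort by salary DESC (id ASC tiebreak), then skip 2 and take 2
Rows 3 through 4

2 rows:
Rosa, 110000
Uma, 90000


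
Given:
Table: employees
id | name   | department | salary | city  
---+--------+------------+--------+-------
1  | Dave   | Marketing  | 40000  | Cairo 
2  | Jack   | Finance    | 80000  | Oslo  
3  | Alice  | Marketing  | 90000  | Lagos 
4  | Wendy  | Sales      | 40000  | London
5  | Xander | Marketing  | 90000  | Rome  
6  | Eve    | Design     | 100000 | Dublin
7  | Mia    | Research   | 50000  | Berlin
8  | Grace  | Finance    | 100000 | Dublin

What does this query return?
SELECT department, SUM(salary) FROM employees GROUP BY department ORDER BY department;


Summing salary within each department:
  Design: 100000 = 100000
  Finance: 80000 + 100000 = 180000
  Marketing: 40000 + 90000 + 90000 = 220000
  Research: 50000 = 50000
  Sales: 40000 = 40000


5 groups:
Design, 100000
Finance, 180000
Marketing, 220000
Research, 50000
Sales, 40000


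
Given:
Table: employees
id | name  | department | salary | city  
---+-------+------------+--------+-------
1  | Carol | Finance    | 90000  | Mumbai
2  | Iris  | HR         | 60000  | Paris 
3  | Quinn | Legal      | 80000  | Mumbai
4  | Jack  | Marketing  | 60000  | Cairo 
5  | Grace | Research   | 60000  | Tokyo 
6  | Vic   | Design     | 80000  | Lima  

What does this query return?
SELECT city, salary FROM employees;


Projecting columns: city, salary

6 rows:
Mumbai, 90000
Paris, 60000
Mumbai, 80000
Cairo, 60000
Tokyo, 60000
Lima, 80000


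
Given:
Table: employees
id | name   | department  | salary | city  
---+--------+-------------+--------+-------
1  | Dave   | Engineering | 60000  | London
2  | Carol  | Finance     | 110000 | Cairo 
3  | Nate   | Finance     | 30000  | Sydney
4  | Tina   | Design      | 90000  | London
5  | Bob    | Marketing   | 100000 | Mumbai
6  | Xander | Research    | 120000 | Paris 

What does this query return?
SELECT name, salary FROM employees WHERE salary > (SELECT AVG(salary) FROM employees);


Subquery: AVG(salary) = 85000.0
Filtering: salary > 85000.0
  Carol (110000) -> MATCH
  Tina (90000) -> MATCH
  Bob (100000) -> MATCH
  Xander (120000) -> MATCH


4 rows:
Carol, 110000
Tina, 90000
Bob, 100000
Xander, 120000


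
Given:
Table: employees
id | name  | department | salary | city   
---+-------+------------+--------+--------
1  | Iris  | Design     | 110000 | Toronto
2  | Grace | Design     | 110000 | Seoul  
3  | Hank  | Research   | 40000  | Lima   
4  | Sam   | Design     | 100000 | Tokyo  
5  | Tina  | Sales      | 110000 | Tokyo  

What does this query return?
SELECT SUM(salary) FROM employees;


SUM(salary) = 110000 + 110000 + 40000 + 100000 + 110000 = 470000

470000


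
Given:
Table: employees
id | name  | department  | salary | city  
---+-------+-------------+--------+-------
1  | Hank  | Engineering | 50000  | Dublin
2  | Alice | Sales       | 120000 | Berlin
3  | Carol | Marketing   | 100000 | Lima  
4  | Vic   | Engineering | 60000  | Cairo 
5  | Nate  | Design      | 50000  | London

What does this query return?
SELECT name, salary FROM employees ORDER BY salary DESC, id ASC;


Sorting by salary DESC, then id ASC for ties

5 rows:
Alice, 120000
Carol, 100000
Vic, 60000
Hank, 50000
Nate, 50000


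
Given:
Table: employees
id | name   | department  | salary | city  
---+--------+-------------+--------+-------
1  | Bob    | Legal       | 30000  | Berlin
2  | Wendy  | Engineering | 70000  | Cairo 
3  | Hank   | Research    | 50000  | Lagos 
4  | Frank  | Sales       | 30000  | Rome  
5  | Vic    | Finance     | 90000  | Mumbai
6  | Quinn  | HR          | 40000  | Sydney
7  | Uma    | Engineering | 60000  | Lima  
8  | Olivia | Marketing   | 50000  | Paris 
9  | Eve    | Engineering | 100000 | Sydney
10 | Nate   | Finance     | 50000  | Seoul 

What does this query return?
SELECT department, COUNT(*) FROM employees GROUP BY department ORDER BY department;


Assigning each row to its department group:
  Bob -> Legal
  Wendy -> Engineering
  Hank -> Research
  Frank -> Sales
  Vic -> Finance
  Quinn -> HR
  Uma -> Engineering
  Olivia -> Marketing
  Eve -> Engineering
  Nate -> Finance


7 groups:
Engineering, 3
Finance, 2
HR, 1
Legal, 1
Marketing, 1
Research, 1
Sales, 1


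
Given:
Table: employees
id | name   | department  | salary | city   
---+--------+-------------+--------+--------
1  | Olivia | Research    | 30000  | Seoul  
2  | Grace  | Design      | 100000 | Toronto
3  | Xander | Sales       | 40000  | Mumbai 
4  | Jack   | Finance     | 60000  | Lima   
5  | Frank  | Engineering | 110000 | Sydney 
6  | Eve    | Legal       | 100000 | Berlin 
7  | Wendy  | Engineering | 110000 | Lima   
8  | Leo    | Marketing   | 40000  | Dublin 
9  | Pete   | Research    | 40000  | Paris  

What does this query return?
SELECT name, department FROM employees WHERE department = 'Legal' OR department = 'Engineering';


Filtering: department = 'Legal' OR 'Engineering'
Matching: 3 rows

3 rows:
Frank, Engineering
Eve, Legal
Wendy, Engineering


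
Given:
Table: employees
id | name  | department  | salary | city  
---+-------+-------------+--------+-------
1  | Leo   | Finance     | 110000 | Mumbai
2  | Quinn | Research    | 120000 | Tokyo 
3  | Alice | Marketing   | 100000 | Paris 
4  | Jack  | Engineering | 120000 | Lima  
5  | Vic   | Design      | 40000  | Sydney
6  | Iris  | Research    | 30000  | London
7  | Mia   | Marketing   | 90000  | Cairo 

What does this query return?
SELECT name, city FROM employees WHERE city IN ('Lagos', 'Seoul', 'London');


Filtering: city IN ('Lagos', 'Seoul', 'London')
Matching: 1 rows

1 rows:
Iris, London


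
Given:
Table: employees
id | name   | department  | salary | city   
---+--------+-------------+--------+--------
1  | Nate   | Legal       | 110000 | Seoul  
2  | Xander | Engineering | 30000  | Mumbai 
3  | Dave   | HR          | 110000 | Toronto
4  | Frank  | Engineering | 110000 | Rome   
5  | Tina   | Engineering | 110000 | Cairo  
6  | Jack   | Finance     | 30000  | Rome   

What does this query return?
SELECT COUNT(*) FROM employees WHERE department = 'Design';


Counting rows where department = 'Design'


0


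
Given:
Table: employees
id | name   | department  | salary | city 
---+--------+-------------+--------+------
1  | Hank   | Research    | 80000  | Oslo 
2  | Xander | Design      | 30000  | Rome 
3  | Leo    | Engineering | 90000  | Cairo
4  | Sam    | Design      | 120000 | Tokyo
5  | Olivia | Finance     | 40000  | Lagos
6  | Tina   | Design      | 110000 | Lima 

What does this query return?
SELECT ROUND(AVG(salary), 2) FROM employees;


SUM(salary) = 470000
COUNT = 6
ROUND(AVG, 2) = ROUND(470000 / 6, 2) = 78333.33

78333.33


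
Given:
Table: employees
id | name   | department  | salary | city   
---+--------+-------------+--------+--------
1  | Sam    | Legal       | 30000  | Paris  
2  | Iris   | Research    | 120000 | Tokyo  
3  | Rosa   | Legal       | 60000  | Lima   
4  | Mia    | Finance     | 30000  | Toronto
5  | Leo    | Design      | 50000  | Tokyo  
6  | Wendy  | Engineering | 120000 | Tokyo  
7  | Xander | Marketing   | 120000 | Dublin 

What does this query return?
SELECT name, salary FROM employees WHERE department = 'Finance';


Filtering: department = 'Finance'
Matching rows: 1

1 rows:
Mia, 30000


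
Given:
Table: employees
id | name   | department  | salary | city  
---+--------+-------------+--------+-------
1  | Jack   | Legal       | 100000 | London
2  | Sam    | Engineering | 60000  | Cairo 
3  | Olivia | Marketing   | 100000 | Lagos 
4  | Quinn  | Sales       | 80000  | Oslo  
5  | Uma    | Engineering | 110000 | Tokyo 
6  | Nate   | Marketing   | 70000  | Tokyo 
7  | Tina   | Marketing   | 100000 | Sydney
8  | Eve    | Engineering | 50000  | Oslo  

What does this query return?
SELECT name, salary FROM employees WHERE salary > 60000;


Filtering: salary > 60000
Matching: 6 rows

6 rows:
Jack, 100000
Olivia, 100000
Quinn, 80000
Uma, 110000
Nate, 70000
Tina, 100000


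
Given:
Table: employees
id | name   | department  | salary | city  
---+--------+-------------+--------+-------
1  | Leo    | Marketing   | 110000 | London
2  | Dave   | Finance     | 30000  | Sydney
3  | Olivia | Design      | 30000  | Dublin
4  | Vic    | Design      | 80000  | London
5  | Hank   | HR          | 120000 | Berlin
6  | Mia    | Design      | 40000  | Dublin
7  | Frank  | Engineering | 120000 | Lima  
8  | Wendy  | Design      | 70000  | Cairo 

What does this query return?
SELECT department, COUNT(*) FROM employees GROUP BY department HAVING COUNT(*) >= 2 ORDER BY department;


Groups with count >= 2:
  Design: 4 -> PASS
  Engineering: 1 -> filtered out
  Finance: 1 -> filtered out
  HR: 1 -> filtered out
  Marketing: 1 -> filtered out


1 groups:
Design, 4


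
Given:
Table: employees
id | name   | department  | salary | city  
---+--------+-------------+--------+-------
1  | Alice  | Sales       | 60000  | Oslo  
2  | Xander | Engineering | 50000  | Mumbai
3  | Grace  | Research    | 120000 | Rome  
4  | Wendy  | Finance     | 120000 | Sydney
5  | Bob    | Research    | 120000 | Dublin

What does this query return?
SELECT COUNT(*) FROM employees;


COUNT(*) counts all rows

5


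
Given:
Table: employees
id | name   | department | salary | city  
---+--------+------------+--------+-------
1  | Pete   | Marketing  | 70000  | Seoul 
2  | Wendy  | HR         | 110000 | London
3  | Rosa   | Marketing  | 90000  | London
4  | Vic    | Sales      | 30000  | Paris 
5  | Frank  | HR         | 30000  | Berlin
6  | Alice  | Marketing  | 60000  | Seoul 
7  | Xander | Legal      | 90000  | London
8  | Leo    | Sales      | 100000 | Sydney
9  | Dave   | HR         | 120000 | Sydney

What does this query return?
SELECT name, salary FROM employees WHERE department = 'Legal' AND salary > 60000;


Filtering: department = 'Legal' AND salary > 60000
Matching: 1 rows

1 rows:
Xander, 90000


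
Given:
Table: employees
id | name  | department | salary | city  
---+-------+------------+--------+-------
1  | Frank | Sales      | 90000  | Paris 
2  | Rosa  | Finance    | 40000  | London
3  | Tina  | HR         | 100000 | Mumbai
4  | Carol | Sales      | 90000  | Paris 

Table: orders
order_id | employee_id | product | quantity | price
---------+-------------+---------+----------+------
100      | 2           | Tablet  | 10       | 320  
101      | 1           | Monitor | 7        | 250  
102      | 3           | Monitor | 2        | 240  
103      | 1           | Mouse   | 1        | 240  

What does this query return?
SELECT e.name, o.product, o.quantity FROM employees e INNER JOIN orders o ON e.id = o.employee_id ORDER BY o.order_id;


Joining employees.id = orders.employee_id:
  employee Rosa (id=2) -> order Tablet
  employee Frank (id=1) -> order Monitor
  employee Tina (id=3) -> order Monitor
  employee Frank (id=1) -> order Mouse


4 rows:
Rosa, Tablet, 10
Frank, Monitor, 7
Tina, Monitor, 2
Frank, Mouse, 1


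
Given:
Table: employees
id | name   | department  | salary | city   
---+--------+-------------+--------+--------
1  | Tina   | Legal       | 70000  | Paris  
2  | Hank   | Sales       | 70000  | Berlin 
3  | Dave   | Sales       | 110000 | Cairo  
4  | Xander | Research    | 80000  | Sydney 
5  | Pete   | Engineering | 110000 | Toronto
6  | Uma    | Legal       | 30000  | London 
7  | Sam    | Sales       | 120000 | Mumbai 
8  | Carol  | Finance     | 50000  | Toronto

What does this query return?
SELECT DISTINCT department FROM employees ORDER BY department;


All 'department' values (row order): Legal, Sales, Sales, Research, Engineering, Legal, Sales, Finance
Removing duplicates leaves 5 unique value(s).

5 values:
Engineering
Finance
Legal
Research
Sales


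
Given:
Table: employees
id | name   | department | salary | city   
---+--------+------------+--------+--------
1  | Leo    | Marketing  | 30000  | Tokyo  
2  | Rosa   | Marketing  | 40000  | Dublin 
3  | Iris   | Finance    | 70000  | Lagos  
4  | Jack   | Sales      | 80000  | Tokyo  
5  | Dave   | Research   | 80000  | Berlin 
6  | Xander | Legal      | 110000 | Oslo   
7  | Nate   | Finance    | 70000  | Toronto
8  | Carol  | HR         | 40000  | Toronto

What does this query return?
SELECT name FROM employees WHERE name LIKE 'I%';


LIKE 'I%' matches names starting with 'I'
Matching: 1

1 rows:
Iris


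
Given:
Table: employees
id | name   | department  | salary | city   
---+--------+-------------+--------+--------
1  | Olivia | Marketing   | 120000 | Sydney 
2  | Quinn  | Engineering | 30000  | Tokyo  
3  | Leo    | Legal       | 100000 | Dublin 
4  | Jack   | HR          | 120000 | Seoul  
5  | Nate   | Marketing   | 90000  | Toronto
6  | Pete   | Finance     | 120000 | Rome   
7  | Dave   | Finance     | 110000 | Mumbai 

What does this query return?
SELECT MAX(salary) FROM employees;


Salaries: 120000, 30000, 100000, 120000, 90000, 120000, 110000
MAX = 120000

120000


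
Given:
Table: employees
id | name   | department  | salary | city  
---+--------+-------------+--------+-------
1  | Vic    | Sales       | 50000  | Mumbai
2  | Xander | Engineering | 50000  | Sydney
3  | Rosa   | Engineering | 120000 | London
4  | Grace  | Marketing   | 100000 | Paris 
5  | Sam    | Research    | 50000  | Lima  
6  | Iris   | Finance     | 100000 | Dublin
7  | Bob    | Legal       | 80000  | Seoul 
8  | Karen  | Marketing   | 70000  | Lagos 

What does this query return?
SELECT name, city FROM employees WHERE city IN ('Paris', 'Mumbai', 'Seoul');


Filtering: city IN ('Paris', 'Mumbai', 'Seoul')
Matching: 3 rows

3 rows:
Vic, Mumbai
Grace, Paris
Bob, Seoul


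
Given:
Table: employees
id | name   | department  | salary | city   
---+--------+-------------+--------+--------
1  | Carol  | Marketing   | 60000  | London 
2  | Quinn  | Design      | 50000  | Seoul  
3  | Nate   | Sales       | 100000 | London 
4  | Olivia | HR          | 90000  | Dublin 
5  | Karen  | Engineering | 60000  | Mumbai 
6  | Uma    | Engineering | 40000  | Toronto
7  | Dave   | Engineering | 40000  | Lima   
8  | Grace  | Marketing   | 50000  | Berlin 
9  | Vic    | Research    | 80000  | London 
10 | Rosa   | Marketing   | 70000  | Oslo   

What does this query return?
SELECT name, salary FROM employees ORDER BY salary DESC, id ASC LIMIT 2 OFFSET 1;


Sort by salary DESC (id ASC tiebreak), then skip 1 and take 2
Rows 2 through 3

2 rows:
Olivia, 90000
Vic, 80000


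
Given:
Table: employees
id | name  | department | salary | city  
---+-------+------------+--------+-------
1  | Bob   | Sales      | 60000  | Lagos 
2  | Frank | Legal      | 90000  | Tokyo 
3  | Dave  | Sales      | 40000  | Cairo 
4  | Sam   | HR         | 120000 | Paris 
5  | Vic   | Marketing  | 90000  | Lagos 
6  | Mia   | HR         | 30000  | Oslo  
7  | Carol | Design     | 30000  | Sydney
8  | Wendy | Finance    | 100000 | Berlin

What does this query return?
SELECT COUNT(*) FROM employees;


COUNT(*) counts all rows

8


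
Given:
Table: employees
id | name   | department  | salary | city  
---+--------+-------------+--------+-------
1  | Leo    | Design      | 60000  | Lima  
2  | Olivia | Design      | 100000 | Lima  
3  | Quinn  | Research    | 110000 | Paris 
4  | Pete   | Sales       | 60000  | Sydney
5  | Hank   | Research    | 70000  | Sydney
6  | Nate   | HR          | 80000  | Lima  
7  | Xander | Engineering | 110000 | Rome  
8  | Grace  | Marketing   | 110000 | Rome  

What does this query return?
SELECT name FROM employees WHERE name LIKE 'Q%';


LIKE 'Q%' matches names starting with 'Q'
Matching: 1

1 rows:
Quinn


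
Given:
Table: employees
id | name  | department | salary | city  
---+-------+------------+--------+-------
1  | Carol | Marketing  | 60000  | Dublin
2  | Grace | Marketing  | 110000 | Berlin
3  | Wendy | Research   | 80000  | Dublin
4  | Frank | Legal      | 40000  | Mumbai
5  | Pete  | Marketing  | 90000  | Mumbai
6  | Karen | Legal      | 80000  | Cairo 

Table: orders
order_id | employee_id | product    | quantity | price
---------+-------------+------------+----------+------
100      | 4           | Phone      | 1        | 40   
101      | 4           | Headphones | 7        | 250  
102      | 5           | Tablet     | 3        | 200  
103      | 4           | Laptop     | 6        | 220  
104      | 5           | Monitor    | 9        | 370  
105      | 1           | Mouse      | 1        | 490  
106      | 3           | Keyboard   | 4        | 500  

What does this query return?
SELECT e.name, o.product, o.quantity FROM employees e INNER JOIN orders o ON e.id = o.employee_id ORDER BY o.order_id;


Joining employees.id = orders.employee_id:
  employee Frank (id=4) -> order Phone
  employee Frank (id=4) -> order Headphones
  employee Pete (id=5) -> order Tablet
  employee Frank (id=4) -> order Laptop
  employee Pete (id=5) -> order Monitor
  employee Carol (id=1) -> order Mouse
  employee Wendy (id=3) -> order Keyboard


7 rows:
Frank, Phone, 1
Frank, Headphones, 7
Pete, Tablet, 3
Frank, Laptop, 6
Pete, Monitor, 9
Carol, Mouse, 1
Wendy, Keyboard, 4


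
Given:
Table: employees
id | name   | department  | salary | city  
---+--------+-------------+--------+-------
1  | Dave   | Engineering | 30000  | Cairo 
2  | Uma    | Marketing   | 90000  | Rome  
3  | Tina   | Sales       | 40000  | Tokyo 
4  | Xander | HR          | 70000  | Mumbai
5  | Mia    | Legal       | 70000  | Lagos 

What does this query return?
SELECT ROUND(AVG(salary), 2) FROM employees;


SUM(salary) = 300000
COUNT = 5
ROUND(AVG, 2) = ROUND(300000 / 5, 2) = 60000.0

60000.0


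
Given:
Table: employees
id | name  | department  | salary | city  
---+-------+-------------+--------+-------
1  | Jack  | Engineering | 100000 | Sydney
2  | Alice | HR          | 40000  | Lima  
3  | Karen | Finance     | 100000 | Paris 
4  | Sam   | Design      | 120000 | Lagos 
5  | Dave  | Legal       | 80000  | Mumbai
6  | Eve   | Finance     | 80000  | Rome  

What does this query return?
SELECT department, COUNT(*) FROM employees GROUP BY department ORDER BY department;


Assigning each row to its department group:
  Jack -> Engineering
  Alice -> HR
  Karen -> Finance
  Sam -> Design
  Dave -> Legal
  Eve -> Finance


5 groups:
Design, 1
Engineering, 1
Finance, 2
HR, 1
Legal, 1


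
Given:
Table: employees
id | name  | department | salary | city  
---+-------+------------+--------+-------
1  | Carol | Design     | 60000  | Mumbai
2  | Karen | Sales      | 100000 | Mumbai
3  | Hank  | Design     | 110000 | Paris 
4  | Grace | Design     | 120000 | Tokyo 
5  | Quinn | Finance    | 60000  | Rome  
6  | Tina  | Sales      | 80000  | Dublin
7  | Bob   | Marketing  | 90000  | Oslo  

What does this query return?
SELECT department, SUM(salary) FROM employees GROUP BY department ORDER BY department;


Summing salary within each department:
  Design: 60000 + 110000 + 120000 = 290000
  Finance: 60000 = 60000
  Marketing: 90000 = 90000
  Sales: 100000 + 80000 = 180000


4 groups:
Design, 290000
Finance, 60000
Marketing, 90000
Sales, 180000


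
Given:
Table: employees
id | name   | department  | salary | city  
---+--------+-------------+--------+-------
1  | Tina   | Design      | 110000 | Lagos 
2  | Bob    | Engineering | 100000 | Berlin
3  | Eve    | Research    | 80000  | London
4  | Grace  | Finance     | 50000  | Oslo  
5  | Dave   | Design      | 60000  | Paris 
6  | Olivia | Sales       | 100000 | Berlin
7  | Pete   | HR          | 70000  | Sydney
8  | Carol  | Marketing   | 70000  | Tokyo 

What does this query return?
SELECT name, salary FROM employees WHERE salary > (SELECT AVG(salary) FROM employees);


Subquery: AVG(salary) = 80000.0
Filtering: salary > 80000.0
  Tina (110000) -> MATCH
  Bob (100000) -> MATCH
  Olivia (100000) -> MATCH


3 rows:
Tina, 110000
Bob, 100000
Olivia, 100000


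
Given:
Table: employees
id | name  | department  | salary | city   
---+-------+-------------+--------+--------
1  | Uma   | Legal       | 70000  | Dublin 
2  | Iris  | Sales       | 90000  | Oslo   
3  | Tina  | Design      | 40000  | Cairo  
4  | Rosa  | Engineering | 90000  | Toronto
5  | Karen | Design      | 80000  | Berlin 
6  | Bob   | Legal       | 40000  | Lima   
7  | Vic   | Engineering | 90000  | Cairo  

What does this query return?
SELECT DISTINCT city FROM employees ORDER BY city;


All 'city' values (row order): Dublin, Oslo, Cairo, Toronto, Berlin, Lima, Cairo
Removing duplicates leaves 6 unique value(s).

6 values:
Berlin
Cairo
Dublin
Lima
Oslo
Toronto
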